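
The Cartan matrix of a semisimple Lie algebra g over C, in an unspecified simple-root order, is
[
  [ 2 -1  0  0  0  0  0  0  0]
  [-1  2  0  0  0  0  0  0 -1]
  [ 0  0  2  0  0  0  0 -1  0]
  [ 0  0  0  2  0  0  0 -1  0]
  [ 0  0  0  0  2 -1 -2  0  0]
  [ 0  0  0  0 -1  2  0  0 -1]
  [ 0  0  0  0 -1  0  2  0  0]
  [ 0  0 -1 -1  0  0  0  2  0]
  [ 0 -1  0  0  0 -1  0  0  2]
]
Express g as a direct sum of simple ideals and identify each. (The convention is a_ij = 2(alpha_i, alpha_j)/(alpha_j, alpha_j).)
A_3 ⊕ B_6

The diagram associated to this matrix has two connected components: the simple roots {alpha_3, alpha_4, alpha_8} form a chain of 3 nodes with single edges (A_3), and {alpha_1, alpha_2, alpha_5, alpha_6, alpha_7, alpha_9} form a chain of 6 nodes with a double edge at one end; the terminal node there is the unique short simple root (B_6). A semisimple Lie algebra decomposes uniquely as the direct sum of simple ideals, one per connected component of its Dynkin diagram, so g ≅ A_3 ⊕ B_6 (dimension 15 + 78 = 93).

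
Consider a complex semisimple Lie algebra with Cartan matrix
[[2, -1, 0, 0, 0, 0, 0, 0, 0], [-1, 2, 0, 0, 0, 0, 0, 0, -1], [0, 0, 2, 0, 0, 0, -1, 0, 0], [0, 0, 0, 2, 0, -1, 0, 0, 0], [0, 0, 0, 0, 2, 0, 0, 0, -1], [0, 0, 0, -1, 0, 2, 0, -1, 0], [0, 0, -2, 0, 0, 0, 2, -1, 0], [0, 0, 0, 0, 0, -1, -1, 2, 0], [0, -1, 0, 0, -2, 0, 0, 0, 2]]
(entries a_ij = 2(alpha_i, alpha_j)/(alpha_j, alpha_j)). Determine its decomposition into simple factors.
B4 + B5

The diagram associated to this matrix has two connected components: the simple roots {alpha_1, alpha_2, alpha_5, alpha_9} form a chain of 4 nodes with a double edge at one end; the terminal node there is the unique short simple root (B_4), and {alpha_3, alpha_4, alpha_6, alpha_7, alpha_8} form a chain of 5 nodes with a double edge at one end; the terminal node there is the unique short simple root (B_5). A semisimple Lie algebra decomposes uniquely as the direct sum of simple ideals, one per connected component of its Dynkin diagram, so g ≅ B_4 ⊕ B_5 (dimension 36 + 55 = 91).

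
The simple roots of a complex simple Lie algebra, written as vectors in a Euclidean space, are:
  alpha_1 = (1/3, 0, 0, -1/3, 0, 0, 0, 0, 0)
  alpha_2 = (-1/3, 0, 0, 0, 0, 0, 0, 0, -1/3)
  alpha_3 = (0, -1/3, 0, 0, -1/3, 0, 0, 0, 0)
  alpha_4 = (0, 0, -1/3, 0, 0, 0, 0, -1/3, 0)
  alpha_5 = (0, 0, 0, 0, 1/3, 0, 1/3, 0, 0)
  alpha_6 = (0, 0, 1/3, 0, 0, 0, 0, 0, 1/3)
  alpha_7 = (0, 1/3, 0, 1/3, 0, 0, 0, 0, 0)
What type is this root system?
A7

Compute the Cartan integers a_ij = 2(alpha_i, alpha_j)/(alpha_j, alpha_j); the resulting 7x7 Cartan matrix is
[[2, -1, 0, 0, 0, 0, -1], [-1, 2, 0, 0, 0, -1, 0], [0, 0, 2, 0, -1, 0, -1], [0, 0, 0, 2, 0, -1, 0], [0, 0, -1, 0, 2, 0, 0], [0, -1, 0, -1, 0, 2, 0], [-1, 0, -1, 0, 0, 0, 2]].
All simple roots have the same length, so the diagram is simply laced. The associated Dynkin diagram is a chain of 7 nodes with single edges (A_7), so the type is A_7 (the algebra sl(8)).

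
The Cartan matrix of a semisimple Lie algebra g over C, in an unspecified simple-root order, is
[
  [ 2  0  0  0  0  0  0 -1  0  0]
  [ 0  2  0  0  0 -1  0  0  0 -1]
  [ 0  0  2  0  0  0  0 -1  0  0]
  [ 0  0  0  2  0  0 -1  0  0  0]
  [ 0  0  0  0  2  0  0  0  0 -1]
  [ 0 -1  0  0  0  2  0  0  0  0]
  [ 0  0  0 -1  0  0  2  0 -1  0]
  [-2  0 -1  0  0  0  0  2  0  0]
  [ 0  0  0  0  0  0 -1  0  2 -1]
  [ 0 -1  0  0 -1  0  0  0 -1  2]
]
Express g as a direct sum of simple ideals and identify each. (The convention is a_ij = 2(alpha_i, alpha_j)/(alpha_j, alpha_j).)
B_3 ⊕ E_7

The diagram associated to this matrix has two connected components: the simple roots {alpha_1, alpha_3, alpha_8} form a chain of 3 nodes with a double edge at one end; the terminal node there is the unique short simple root (B_3), and {alpha_2, alpha_4, alpha_5, alpha_6, alpha_7, alpha_9, alpha_10} form a chain of 6 nodes with one extra node attached to the third node from one end (E_7). A semisimple Lie algebra decomposes uniquely as the direct sum of simple ideals, one per connected component of its Dynkin diagram, so g ≅ B_3 ⊕ E_7 (dimension 21 + 133 = 154).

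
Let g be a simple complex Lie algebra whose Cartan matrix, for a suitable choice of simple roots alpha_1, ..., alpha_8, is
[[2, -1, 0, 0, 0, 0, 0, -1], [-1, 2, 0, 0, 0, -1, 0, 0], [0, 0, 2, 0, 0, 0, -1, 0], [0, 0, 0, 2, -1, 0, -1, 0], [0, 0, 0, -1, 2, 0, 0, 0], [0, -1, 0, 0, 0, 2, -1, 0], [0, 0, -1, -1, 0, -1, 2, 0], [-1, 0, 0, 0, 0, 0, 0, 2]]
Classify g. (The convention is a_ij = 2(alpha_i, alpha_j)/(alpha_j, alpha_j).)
The matrix has rank 8 with 2's on the diagonal. Reading the off-diagonal entries as Dynkin edges (a single edge where a_ij = a_ji = -1; a double or triple edge where a_ij * a_ji = 2 or 3), the diagram is a chain of 7 nodes with one extra node attached to the third node from one end (E_8). One simple-root ordering that puts it in standard form is (alpha_5, alpha_3, alpha_4, alpha_7, alpha_6, alpha_2, alpha_1, alpha_8). So the algebra is type E_8.

type E_8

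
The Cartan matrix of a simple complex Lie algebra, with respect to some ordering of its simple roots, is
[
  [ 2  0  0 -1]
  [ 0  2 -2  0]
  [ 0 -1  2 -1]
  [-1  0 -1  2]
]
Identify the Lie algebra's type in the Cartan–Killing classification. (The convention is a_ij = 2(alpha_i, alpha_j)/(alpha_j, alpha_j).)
C_4 (sp(8))

The matrix has rank 4 with 2's on the diagonal. Reading the off-diagonal entries as Dynkin edges (a single edge where a_ij = a_ji = -1; a double or triple edge where a_ij * a_ji = 2 or 3), the diagram is a chain of 4 nodes with a double edge at one end; the terminal node there is the unique long simple root (C_4). One simple-root ordering that puts it in standard form is (alpha_1, alpha_4, alpha_3, alpha_2). So the algebra is type C_4, i.e. sp(8).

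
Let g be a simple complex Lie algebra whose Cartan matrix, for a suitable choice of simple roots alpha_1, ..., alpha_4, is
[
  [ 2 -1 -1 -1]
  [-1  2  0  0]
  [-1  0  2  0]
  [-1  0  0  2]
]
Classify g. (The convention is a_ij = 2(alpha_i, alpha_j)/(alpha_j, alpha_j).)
The matrix has rank 4 with 2's on the diagonal. Reading the off-diagonal entries as Dynkin edges (a single edge where a_ij = a_ji = -1; a double or triple edge where a_ij * a_ji = 2 or 3), the diagram is a chain of 2 nodes with a fork of two nodes at one end (D_4). One simple-root ordering that puts it in standard form is (alpha_3, alpha_1, alpha_4, alpha_2). So the algebra is type D_4, i.e. so(8).

D_4 (so(8))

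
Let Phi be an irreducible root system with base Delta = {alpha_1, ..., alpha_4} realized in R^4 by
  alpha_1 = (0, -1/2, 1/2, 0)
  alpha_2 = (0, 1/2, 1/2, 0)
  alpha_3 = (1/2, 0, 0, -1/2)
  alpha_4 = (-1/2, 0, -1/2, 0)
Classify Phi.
Compute the Cartan integers a_ij = 2(alpha_i, alpha_j)/(alpha_j, alpha_j); the resulting 4x4 Cartan matrix is
[[2, 0, 0, -1], [0, 2, 0, -1], [0, 0, 2, -1], [-1, -1, -1, 2]].
All simple roots have the same length, so the diagram is simply laced. The associated Dynkin diagram is a chain of 2 nodes with a fork of two nodes at one end (D_4), so the type is D_4 (the algebra so(8)).

D4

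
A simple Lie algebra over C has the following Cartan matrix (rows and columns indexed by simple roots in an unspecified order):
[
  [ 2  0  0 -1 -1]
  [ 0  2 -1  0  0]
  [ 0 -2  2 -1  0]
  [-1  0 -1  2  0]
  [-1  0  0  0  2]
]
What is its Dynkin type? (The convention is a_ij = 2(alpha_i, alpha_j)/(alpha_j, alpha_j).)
The matrix has rank 5 with 2's on the diagonal. Reading the off-diagonal entries as Dynkin edges (a single edge where a_ij = a_ji = -1; a double or triple edge where a_ij * a_ji = 2 or 3), the diagram is a chain of 5 nodes with a double edge at one end; the terminal node there is the unique short simple root (B_5). One simple-root ordering that puts it in standard form is (alpha_5, alpha_1, alpha_4, alpha_3, alpha_2). So the algebra is type B_5, i.e. so(11).

type B_5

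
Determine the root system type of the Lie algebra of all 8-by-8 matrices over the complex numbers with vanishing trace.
This is sl(8), which has dimension 8^2 - 1 = 63 and rank 8 - 1 = 7 (a Cartan subalgebra is the diagonal traceless matrices). In the classification of classical Lie algebras, the special linear algebra sl(n+1) has type A_n; here n = 7, so the Dynkin diagram is a chain of 7 nodes with single edges (A_7). Hence the type is A_7.

A_7 (sl(8))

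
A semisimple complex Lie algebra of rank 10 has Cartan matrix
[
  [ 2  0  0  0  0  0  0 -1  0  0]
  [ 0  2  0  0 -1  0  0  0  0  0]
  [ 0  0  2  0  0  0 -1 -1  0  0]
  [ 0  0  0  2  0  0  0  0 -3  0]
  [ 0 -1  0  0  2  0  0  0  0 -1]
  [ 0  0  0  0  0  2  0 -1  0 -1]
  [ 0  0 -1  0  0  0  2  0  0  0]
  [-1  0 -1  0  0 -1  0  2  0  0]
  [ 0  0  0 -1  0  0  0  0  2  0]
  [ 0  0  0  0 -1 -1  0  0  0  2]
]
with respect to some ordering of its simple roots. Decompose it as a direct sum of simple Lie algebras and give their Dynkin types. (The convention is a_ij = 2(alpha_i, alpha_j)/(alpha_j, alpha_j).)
E8 + G2

The diagram associated to this matrix has two connected components: the simple roots {alpha_1, alpha_2, alpha_3, alpha_5, alpha_6, alpha_7, alpha_8, alpha_10} form a chain of 7 nodes with one extra node attached to the third node from one end (E_8), and {alpha_4, alpha_9} form two nodes joined by a triple edge (G_2). A semisimple Lie algebra decomposes uniquely as the direct sum of simple ideals, one per connected component of its Dynkin diagram, so g ≅ E_8 ⊕ G_2 (dimension 248 + 14 = 262).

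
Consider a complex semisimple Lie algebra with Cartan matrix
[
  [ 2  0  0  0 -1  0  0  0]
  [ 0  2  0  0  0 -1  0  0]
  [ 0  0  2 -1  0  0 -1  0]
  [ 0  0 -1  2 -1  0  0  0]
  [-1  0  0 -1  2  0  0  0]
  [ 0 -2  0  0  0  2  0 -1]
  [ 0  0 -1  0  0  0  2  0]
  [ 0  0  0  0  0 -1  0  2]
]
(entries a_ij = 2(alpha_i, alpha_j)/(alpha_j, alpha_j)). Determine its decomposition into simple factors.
The diagram associated to this matrix has two connected components: the simple roots {alpha_1, alpha_3, alpha_4, alpha_5, alpha_7} form a chain of 5 nodes with single edges (A_5), and {alpha_2, alpha_6, alpha_8} form a chain of 3 nodes with a double edge at one end; the terminal node there is the unique short simple root (B_3). A semisimple Lie algebra decomposes uniquely as the direct sum of simple ideals, one per connected component of its Dynkin diagram, so g ≅ A_5 ⊕ B_3 (dimension 35 + 21 = 56).

A_5 (sl(6)) + B_3 (so(7))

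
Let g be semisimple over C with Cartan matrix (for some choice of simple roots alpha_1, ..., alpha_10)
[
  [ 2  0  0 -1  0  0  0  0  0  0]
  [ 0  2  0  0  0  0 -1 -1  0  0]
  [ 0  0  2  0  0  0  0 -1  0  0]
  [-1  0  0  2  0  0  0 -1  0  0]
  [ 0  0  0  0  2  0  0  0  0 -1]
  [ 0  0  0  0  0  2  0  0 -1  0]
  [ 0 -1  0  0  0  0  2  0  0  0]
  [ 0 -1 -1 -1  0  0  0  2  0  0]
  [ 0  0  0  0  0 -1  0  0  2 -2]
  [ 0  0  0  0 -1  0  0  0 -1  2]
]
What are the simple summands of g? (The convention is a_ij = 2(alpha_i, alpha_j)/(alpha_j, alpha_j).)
The diagram associated to this matrix has two connected components: the simple roots {alpha_1, alpha_2, alpha_3, alpha_4, alpha_7, alpha_8} form a chain of 5 nodes with one extra node attached to the third node from one end (E_6), and {alpha_5, alpha_6, alpha_9, alpha_10} form a chain of 4 nodes with a double edge between the middle two (F_4). A semisimple Lie algebra decomposes uniquely as the direct sum of simple ideals, one per connected component of its Dynkin diagram, so g ≅ E_6 ⊕ F_4 (dimension 78 + 52 = 130).

E_6 + F_4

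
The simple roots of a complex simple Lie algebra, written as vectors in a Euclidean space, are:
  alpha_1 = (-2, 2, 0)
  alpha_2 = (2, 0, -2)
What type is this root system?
Compute the Cartan integers a_ij = 2(alpha_i, alpha_j)/(alpha_j, alpha_j); the resulting 2x2 Cartan matrix is
[[2, -1], [-1, 2]].
All simple roots have the same length, so the diagram is simply laced. The associated Dynkin diagram is a chain of 2 nodes with single edges (A_2), so the type is A_2 (the algebra sl(3)).

A2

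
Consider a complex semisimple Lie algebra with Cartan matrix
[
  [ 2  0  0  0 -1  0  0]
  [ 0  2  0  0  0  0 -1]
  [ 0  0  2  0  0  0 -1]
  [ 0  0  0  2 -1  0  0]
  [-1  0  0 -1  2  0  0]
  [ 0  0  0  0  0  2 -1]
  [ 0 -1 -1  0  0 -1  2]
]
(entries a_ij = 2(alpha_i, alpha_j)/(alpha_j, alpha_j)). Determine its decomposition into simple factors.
The diagram associated to this matrix has two connected components: the simple roots {alpha_1, alpha_4, alpha_5} form a chain of 3 nodes with single edges (A_3), and {alpha_2, alpha_3, alpha_6, alpha_7} form a chain of 2 nodes with a fork of two nodes at one end (D_4). A semisimple Lie algebra decomposes uniquely as the direct sum of simple ideals, one per connected component of its Dynkin diagram, so g ≅ A_3 ⊕ D_4 (dimension 15 + 28 = 43).

A3 + D4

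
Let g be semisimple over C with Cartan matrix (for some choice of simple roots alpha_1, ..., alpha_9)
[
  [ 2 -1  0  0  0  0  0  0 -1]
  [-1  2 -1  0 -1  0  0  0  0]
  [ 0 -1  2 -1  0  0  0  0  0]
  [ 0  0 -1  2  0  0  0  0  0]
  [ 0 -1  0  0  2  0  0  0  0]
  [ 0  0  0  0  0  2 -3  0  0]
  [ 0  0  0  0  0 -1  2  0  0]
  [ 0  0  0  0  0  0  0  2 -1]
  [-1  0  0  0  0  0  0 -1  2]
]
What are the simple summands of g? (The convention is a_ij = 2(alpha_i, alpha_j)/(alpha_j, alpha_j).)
E_7 ⊕ G_2

The diagram associated to this matrix has two connected components: the simple roots {alpha_1, alpha_2, alpha_3, alpha_4, alpha_5, alpha_8, alpha_9} form a chain of 6 nodes with one extra node attached to the third node from one end (E_7), and {alpha_6, alpha_7} form two nodes joined by a triple edge (G_2). A semisimple Lie algebra decomposes uniquely as the direct sum of simple ideals, one per connected component of its Dynkin diagram, so g ≅ E_7 ⊕ G_2 (dimension 133 + 14 = 147).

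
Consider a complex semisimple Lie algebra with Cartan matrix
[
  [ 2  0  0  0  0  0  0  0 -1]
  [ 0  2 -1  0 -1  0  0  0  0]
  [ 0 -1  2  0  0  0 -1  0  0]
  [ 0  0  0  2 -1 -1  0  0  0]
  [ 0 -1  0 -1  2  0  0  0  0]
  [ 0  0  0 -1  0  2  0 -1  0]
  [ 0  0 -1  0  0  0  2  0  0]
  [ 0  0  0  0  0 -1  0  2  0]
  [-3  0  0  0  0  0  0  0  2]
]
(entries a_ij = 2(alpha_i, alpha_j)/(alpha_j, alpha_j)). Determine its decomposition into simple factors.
The diagram associated to this matrix has two connected components: the simple roots {alpha_2, alpha_3, alpha_4, alpha_5, alpha_6, alpha_7, alpha_8} form a chain of 7 nodes with single edges (A_7), and {alpha_1, alpha_9} form two nodes joined by a triple edge (G_2). A semisimple Lie algebra decomposes uniquely as the direct sum of simple ideals, one per connected component of its Dynkin diagram, so g ≅ A_7 ⊕ G_2 (dimension 63 + 14 = 77).

A_7 + G_2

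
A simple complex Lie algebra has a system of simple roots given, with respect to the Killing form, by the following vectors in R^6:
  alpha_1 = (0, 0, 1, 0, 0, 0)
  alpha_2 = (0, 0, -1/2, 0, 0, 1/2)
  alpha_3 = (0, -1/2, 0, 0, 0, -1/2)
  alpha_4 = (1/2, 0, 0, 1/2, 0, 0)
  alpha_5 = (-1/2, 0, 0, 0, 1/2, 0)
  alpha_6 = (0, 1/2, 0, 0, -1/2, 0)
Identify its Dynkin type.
C_6 (sp(12))

Compute the Cartan integers a_ij = 2(alpha_i, alpha_j)/(alpha_j, alpha_j); the resulting 6x6 Cartan matrix is
[[2, -2, 0, 0, 0, 0], [-1, 2, -1, 0, 0, 0], [0, -1, 2, 0, 0, -1], [0, 0, 0, 2, -1, 0], [0, 0, 0, -1, 2, -1], [0, 0, -1, 0, -1, 2]].
The roots have two lengths (squared-length ratio 2:1); the short ones are alpha_{2,3,4,5,6}. The associated Dynkin diagram is a chain of 6 nodes with a double edge at one end; the terminal node there is the unique long simple root (C_6), so the type is C_6 (the algebra sp(12)).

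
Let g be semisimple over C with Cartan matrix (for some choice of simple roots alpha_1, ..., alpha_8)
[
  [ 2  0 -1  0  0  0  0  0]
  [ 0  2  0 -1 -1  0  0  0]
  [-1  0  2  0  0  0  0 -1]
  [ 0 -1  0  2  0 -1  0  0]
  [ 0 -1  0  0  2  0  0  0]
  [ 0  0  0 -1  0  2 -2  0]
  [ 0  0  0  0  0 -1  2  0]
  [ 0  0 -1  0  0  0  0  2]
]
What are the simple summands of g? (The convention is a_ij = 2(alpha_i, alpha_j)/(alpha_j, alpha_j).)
The diagram associated to this matrix has two connected components: the simple roots {alpha_1, alpha_3, alpha_8} form a chain of 3 nodes with single edges (A_3), and {alpha_2, alpha_4, alpha_5, alpha_6, alpha_7} form a chain of 5 nodes with a double edge at one end; the terminal node there is the unique short simple root (B_5). A semisimple Lie algebra decomposes uniquely as the direct sum of simple ideals, one per connected component of its Dynkin diagram, so g ≅ A_3 ⊕ B_5 (dimension 15 + 55 = 70).

A_3 (sl(4)) ⊕ B_5 (so(11))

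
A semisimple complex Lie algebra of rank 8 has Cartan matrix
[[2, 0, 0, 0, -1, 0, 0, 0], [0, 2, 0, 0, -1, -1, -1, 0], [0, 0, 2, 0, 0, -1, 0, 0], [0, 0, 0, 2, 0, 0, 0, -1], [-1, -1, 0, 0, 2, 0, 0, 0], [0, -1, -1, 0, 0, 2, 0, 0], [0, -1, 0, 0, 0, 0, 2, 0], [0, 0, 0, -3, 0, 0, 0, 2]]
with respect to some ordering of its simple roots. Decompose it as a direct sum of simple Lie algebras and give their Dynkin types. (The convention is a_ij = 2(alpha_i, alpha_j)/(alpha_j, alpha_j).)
The diagram associated to this matrix has two connected components: the simple roots {alpha_1, alpha_2, alpha_3, alpha_5, alpha_6, alpha_7} form a chain of 5 nodes with one extra node attached to the third node from one end (E_6), and {alpha_4, alpha_8} form two nodes joined by a triple edge (G_2). A semisimple Lie algebra decomposes uniquely as the direct sum of simple ideals, one per connected component of its Dynkin diagram, so g ≅ E_6 ⊕ G_2 (dimension 78 + 14 = 92).

E_6 ⊕ G_2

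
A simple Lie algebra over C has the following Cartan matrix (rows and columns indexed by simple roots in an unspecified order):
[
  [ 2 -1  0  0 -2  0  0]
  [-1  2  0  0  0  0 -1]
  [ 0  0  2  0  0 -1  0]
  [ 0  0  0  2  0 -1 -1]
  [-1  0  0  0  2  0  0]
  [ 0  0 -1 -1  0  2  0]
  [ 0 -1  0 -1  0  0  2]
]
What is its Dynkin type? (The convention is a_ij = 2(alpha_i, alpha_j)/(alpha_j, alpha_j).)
The matrix has rank 7 with 2's on the diagonal. Reading the off-diagonal entries as Dynkin edges (a single edge where a_ij = a_ji = -1; a double or triple edge where a_ij * a_ji = 2 or 3), the diagram is a chain of 7 nodes with a double edge at one end; the terminal node there is the unique short simple root (B_7). One simple-root ordering that puts it in standard form is (alpha_3, alpha_6, alpha_4, alpha_7, alpha_2, alpha_1, alpha_5). So the algebra is type B_7, i.e. so(15).

B_7 (so(15))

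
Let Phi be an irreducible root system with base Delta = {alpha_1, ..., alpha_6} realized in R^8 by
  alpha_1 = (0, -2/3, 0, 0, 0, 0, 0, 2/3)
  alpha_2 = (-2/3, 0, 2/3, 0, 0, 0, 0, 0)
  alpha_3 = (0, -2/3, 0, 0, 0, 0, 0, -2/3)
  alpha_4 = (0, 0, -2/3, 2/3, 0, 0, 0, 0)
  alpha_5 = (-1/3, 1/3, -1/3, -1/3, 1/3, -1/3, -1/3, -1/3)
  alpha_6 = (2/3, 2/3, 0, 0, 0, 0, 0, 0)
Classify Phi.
E_6

Compute the Cartan integers a_ij = 2(alpha_i, alpha_j)/(alpha_j, alpha_j); the resulting 6x6 Cartan matrix is
[[2, 0, 0, 0, -1, -1], [0, 2, 0, -1, 0, -1], [0, 0, 2, 0, 0, -1], [0, -1, 0, 2, 0, 0], [-1, 0, 0, 0, 2, 0], [-1, -1, -1, 0, 0, 2]].
All simple roots have the same length, so the diagram is simply laced. The associated Dynkin diagram is a chain of 5 nodes with one extra node attached to the third node from one end (E_6), so the type is E_6.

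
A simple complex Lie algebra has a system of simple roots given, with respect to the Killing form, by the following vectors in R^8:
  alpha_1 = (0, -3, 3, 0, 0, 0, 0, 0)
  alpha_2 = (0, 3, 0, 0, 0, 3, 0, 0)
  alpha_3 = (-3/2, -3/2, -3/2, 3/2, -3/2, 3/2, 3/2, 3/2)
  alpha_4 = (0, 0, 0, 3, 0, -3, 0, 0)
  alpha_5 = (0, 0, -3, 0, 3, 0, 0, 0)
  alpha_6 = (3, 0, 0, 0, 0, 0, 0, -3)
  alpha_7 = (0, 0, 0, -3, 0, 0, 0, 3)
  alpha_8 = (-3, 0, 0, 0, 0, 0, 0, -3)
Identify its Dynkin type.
Compute the Cartan integers a_ij = 2(alpha_i, alpha_j)/(alpha_j, alpha_j); the resulting 8x8 Cartan matrix is
[[2, -1, 0, 0, -1, 0, 0, 0], [-1, 2, 0, -1, 0, 0, 0, 0], [0, 0, 2, 0, 0, -1, 0, 0], [0, -1, 0, 2, 0, 0, -1, 0], [-1, 0, 0, 0, 2, 0, 0, 0], [0, 0, -1, 0, 0, 2, -1, 0], [0, 0, 0, -1, 0, -1, 2, -1], [0, 0, 0, 0, 0, 0, -1, 2]].
All simple roots have the same length, so the diagram is simply laced. The associated Dynkin diagram is a chain of 7 nodes with one extra node attached to the third node from one end (E_8), so the type is E_8.

E_8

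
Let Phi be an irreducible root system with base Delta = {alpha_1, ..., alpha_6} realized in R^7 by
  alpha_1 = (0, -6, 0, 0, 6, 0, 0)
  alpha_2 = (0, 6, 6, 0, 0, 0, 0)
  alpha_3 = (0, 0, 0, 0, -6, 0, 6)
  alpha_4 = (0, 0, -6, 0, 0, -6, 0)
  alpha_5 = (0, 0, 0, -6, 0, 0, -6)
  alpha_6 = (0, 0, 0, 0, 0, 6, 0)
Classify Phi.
Compute the Cartan integers a_ij = 2(alpha_i, alpha_j)/(alpha_j, alpha_j); the resulting 6x6 Cartan matrix is
[[2, -1, -1, 0, 0, 0], [-1, 2, 0, -1, 0, 0], [-1, 0, 2, 0, -1, 0], [0, -1, 0, 2, 0, -2], [0, 0, -1, 0, 2, 0], [0, 0, 0, -1, 0, 2]].
The roots have two lengths (squared-length ratio 2:1); the short ones are alpha_{6}. The associated Dynkin diagram is a chain of 6 nodes with a double edge at one end; the terminal node there is the unique short simple root (B_6), so the type is B_6 (the algebra so(13)).

type B_6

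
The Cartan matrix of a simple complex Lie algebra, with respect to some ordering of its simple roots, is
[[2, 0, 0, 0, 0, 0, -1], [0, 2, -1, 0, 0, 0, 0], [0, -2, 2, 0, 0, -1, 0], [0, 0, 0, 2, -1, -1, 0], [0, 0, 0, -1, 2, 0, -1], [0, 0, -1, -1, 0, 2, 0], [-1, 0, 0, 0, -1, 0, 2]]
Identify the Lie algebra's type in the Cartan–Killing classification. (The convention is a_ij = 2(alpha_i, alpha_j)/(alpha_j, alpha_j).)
B_7 (so(15))

The matrix has rank 7 with 2's on the diagonal. Reading the off-diagonal entries as Dynkin edges (a single edge where a_ij = a_ji = -1; a double or triple edge where a_ij * a_ji = 2 or 3), the diagram is a chain of 7 nodes with a double edge at one end; the terminal node there is the unique short simple root (B_7). One simple-root ordering that puts it in standard form is (alpha_1, alpha_7, alpha_5, alpha_4, alpha_6, alpha_3, alpha_2). So the algebra is type B_7, i.e. so(15).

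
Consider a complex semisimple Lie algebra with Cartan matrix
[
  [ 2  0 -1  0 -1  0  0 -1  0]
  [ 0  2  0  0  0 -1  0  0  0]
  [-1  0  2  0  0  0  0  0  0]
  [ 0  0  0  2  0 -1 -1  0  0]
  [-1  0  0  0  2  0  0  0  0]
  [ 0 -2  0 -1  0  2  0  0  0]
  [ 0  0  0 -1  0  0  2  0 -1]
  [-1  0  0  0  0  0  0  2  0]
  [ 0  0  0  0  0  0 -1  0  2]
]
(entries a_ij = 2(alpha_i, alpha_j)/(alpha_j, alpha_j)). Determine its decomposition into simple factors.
The diagram associated to this matrix has two connected components: the simple roots {alpha_2, alpha_4, alpha_6, alpha_7, alpha_9} form a chain of 5 nodes with a double edge at one end; the terminal node there is the unique short simple root (B_5), and {alpha_1, alpha_3, alpha_5, alpha_8} form a chain of 2 nodes with a fork of two nodes at one end (D_4). A semisimple Lie algebra decomposes uniquely as the direct sum of simple ideals, one per connected component of its Dynkin diagram, so g ≅ B_5 ⊕ D_4 (dimension 55 + 28 = 83).

B_5 + D_4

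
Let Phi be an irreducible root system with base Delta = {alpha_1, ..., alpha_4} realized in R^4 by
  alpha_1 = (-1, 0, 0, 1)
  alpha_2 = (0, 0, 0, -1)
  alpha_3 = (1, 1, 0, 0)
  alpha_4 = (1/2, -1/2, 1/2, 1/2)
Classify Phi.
Compute the Cartan integers a_ij = 2(alpha_i, alpha_j)/(alpha_j, alpha_j); the resulting 4x4 Cartan matrix is
[[2, -2, -1, 0], [-1, 2, 0, -1], [-1, 0, 2, 0], [0, -1, 0, 2]].
The roots have two lengths (squared-length ratio 2:1); the short ones are alpha_{2,4}. The associated Dynkin diagram is a chain of 4 nodes with a double edge between the middle two (F_4), so the type is F_4.

type F_4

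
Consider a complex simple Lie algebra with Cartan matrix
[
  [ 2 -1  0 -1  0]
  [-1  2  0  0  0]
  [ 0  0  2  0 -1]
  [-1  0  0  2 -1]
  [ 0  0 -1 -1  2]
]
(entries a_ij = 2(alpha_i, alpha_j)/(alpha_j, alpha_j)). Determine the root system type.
The matrix has rank 5 with 2's on the diagonal. Reading the off-diagonal entries as Dynkin edges (a single edge where a_ij = a_ji = -1; a double or triple edge where a_ij * a_ji = 2 or 3), the diagram is a chain of 5 nodes with single edges (A_5). One simple-root ordering that puts it in standard form is (alpha_2, alpha_1, alpha_4, alpha_5, alpha_3). So the algebra is type A_5, i.e. sl(6).

A5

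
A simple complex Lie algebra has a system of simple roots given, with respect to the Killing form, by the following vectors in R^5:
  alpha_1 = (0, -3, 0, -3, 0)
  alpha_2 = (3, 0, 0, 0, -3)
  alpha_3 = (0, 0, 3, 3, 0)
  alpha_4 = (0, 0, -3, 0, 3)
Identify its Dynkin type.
Compute the Cartan integers a_ij = 2(alpha_i, alpha_j)/(alpha_j, alpha_j); the resulting 4x4 Cartan matrix is
[[2, 0, -1, 0], [0, 2, 0, -1], [-1, 0, 2, -1], [0, -1, -1, 2]].
All simple roots have the same length, so the diagram is simply laced. The associated Dynkin diagram is a chain of 4 nodes with single edges (A_4), so the type is A_4 (the algebra sl(5)).

A_4 (sl(5))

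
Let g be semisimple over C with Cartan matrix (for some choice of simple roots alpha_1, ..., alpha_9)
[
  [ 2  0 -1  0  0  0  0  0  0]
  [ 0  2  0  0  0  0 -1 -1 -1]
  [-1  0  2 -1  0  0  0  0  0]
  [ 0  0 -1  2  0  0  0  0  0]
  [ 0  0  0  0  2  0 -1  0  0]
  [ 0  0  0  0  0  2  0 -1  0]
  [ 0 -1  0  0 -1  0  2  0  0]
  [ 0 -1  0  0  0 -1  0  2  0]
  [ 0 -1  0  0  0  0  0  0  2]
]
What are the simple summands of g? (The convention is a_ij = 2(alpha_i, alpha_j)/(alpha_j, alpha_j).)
A3 ⊕ E6

The diagram associated to this matrix has two connected components: the simple roots {alpha_1, alpha_3, alpha_4} form a chain of 3 nodes with single edges (A_3), and {alpha_2, alpha_5, alpha_6, alpha_7, alpha_8, alpha_9} form a chain of 5 nodes with one extra node attached to the third node from one end (E_6). A semisimple Lie algebra decomposes uniquely as the direct sum of simple ideals, one per connected component of its Dynkin diagram, so g ≅ A_3 ⊕ E_6 (dimension 15 + 78 = 93).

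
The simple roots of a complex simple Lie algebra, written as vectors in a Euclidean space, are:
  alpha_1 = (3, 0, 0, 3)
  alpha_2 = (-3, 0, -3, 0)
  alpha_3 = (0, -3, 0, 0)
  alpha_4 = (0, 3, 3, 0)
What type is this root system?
Compute the Cartan integers a_ij = 2(alpha_i, alpha_j)/(alpha_j, alpha_j); the resulting 4x4 Cartan matrix is
[[2, -1, 0, 0], [-1, 2, 0, -1], [0, 0, 2, -1], [0, -1, -2, 2]].
The roots have two lengths (squared-length ratio 2:1); the short ones are alpha_{3}. The associated Dynkin diagram is a chain of 4 nodes with a double edge at one end; the terminal node there is the unique short simple root (B_4), so the type is B_4 (the algebra so(9)).

B_4 (so(9))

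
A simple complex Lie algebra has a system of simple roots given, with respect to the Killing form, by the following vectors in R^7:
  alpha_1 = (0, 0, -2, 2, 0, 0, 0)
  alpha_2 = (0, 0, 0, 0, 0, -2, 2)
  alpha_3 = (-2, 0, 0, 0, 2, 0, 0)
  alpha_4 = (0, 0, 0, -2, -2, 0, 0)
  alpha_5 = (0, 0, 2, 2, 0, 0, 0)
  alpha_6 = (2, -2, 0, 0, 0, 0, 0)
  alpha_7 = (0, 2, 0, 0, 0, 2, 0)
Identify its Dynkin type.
Compute the Cartan integers a_ij = 2(alpha_i, alpha_j)/(alpha_j, alpha_j); the resulting 7x7 Cartan matrix is
[[2, 0, 0, -1, 0, 0, 0], [0, 2, 0, 0, 0, 0, -1], [0, 0, 2, -1, 0, -1, 0], [-1, 0, -1, 2, -1, 0, 0], [0, 0, 0, -1, 2, 0, 0], [0, 0, -1, 0, 0, 2, -1], [0, -1, 0, 0, 0, -1, 2]].
All simple roots have the same length, so the diagram is simply laced. The associated Dynkin diagram is a chain of 5 nodes with a fork of two nodes at one end (D_7), so the type is D_7 (the algebra so(14)).

D7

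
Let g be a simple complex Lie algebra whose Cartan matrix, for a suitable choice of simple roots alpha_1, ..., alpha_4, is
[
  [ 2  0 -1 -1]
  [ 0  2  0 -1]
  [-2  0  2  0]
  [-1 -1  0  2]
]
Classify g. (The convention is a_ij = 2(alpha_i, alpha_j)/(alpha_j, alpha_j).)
The matrix has rank 4 with 2's on the diagonal. Reading the off-diagonal entries as Dynkin edges (a single edge where a_ij = a_ji = -1; a double or triple edge where a_ij * a_ji = 2 or 3), the diagram is a chain of 4 nodes with a double edge at one end; the terminal node there is the unique long simple root (C_4). One simple-root ordering that puts it in standard form is (alpha_2, alpha_4, alpha_1, alpha_3). So the algebra is type C_4, i.e. sp(8).

C_4 (sp(8))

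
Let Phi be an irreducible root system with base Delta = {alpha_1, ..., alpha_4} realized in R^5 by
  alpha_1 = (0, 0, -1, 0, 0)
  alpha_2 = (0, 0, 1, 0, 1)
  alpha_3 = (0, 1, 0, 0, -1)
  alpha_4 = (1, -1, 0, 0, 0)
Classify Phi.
Compute the Cartan integers a_ij = 2(alpha_i, alpha_j)/(alpha_j, alpha_j); the resulting 4x4 Cartan matrix is
[[2, -1, 0, 0], [-2, 2, -1, 0], [0, -1, 2, -1], [0, 0, -1, 2]].
The roots have two lengths (squared-length ratio 2:1); the short ones are alpha_{1}. The associated Dynkin diagram is a chain of 4 nodes with a double edge at one end; the terminal node there is the unique short simple root (B_4), so the type is B_4 (the algebra so(9)).

B_4 (so(9))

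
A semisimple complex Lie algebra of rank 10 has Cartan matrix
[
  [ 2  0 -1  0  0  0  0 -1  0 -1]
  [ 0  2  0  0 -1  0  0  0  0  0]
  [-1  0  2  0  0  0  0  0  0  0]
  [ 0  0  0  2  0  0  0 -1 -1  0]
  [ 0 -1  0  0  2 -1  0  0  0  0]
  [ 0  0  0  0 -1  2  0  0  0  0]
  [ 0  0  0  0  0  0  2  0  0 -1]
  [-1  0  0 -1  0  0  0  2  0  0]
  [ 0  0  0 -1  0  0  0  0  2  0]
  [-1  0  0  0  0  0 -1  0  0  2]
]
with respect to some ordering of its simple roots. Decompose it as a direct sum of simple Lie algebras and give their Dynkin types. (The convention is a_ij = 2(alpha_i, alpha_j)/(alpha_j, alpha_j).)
The diagram associated to this matrix has two connected components: the simple roots {alpha_2, alpha_5, alpha_6} form a chain of 3 nodes with single edges (A_3), and {alpha_1, alpha_3, alpha_4, alpha_7, alpha_8, alpha_9, alpha_10} form a chain of 6 nodes with one extra node attached to the third node from one end (E_7). A semisimple Lie algebra decomposes uniquely as the direct sum of simple ideals, one per connected component of its Dynkin diagram, so g ≅ A_3 ⊕ E_7 (dimension 15 + 133 = 148).

A_3 (sl(4)) + E_7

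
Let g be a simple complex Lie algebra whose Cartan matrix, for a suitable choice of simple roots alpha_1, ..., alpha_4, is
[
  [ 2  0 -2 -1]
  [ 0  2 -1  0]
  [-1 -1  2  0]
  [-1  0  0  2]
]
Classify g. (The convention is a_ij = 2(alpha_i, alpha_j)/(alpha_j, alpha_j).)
The matrix has rank 4 with 2's on the diagonal. Reading the off-diagonal entries as Dynkin edges (a single edge where a_ij = a_ji = -1; a double or triple edge where a_ij * a_ji = 2 or 3), the diagram is a chain of 4 nodes with a double edge between the middle two (F_4). One simple-root ordering that puts it in standard form is (alpha_4, alpha_1, alpha_3, alpha_2). So the algebra is type F_4.

type F_4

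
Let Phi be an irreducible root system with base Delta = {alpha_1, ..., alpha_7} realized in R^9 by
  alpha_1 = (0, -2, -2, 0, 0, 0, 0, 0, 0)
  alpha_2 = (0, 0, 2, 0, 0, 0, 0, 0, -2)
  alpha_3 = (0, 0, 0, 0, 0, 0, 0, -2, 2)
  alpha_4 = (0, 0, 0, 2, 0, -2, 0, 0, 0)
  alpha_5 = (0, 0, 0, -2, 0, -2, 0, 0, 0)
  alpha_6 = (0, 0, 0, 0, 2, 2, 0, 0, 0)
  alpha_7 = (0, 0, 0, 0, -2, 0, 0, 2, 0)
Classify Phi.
D_7

Compute the Cartan integers a_ij = 2(alpha_i, alpha_j)/(alpha_j, alpha_j); the resulting 7x7 Cartan matrix is
[[2, -1, 0, 0, 0, 0, 0], [-1, 2, -1, 0, 0, 0, 0], [0, -1, 2, 0, 0, 0, -1], [0, 0, 0, 2, 0, -1, 0], [0, 0, 0, 0, 2, -1, 0], [0, 0, 0, -1, -1, 2, -1], [0, 0, -1, 0, 0, -1, 2]].
All simple roots have the same length, so the diagram is simply laced. The associated Dynkin diagram is a chain of 5 nodes with a fork of two nodes at one end (D_7), so the type is D_7 (the algebra so(14)).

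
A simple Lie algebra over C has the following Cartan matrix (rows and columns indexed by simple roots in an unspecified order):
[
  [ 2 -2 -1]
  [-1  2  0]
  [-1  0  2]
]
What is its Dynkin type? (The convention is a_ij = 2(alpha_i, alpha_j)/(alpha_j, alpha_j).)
The matrix has rank 3 with 2's on the diagonal. Reading the off-diagonal entries as Dynkin edges (a single edge where a_ij = a_ji = -1; a double or triple edge where a_ij * a_ji = 2 or 3), the diagram is a chain of 3 nodes with a double edge at one end; the terminal node there is the unique short simple root (B_3). One simple-root ordering that puts it in standard form is (alpha_3, alpha_1, alpha_2). So the algebra is type B_3, i.e. so(7).

type B_3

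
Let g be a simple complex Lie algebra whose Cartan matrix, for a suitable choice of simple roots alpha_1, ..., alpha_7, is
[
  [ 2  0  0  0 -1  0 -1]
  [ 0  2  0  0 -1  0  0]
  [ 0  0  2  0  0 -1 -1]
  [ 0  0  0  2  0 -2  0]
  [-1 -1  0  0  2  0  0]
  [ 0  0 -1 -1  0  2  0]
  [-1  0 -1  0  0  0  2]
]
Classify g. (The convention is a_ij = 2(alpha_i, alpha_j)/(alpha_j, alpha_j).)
The matrix has rank 7 with 2's on the diagonal. Reading the off-diagonal entries as Dynkin edges (a single edge where a_ij = a_ji = -1; a double or triple edge where a_ij * a_ji = 2 or 3), the diagram is a chain of 7 nodes with a double edge at one end; the terminal node there is the unique long simple root (C_7). One simple-root ordering that puts it in standard form is (alpha_2, alpha_5, alpha_1, alpha_7, alpha_3, alpha_6, alpha_4). So the algebra is type C_7, i.e. sp(14).

C7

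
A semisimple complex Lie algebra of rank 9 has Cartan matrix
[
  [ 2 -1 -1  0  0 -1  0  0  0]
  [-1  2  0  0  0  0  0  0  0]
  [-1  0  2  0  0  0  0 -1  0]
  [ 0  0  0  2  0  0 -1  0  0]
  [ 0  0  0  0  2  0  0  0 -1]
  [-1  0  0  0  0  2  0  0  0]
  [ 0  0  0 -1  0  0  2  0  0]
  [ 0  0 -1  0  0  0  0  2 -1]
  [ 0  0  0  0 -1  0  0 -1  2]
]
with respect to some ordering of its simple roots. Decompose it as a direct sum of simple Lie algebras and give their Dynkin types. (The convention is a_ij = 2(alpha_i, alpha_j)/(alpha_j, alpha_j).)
The diagram associated to this matrix has two connected components: the simple roots {alpha_4, alpha_7} form a chain of 2 nodes with single edges (A_2), and {alpha_1, alpha_2, alpha_3, alpha_5, alpha_6, alpha_8, alpha_9} form a chain of 5 nodes with a fork of two nodes at one end (D_7). A semisimple Lie algebra decomposes uniquely as the direct sum of simple ideals, one per connected component of its Dynkin diagram, so g ≅ A_2 ⊕ D_7 (dimension 8 + 91 = 99).

A_2 + D_7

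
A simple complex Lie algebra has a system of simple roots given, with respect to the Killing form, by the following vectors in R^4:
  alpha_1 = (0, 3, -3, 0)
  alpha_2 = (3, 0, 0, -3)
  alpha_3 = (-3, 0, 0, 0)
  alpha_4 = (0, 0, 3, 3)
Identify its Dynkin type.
Compute the Cartan integers a_ij = 2(alpha_i, alpha_j)/(alpha_j, alpha_j); the resulting 4x4 Cartan matrix is
[[2, 0, 0, -1], [0, 2, -2, -1], [0, -1, 2, 0], [-1, -1, 0, 2]].
The roots have two lengths (squared-length ratio 2:1); the short ones are alpha_{3}. The associated Dynkin diagram is a chain of 4 nodes with a double edge at one end; the terminal node there is the unique short simple root (B_4), so the type is B_4 (the algebra so(9)).

B_4 (so(9))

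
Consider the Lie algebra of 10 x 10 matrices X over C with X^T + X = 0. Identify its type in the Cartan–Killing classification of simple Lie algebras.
D5

This is so(10) with 10 even, which has dimension 10(10-1)/2 = 45 and rank 10/2 = 5. In the classification of classical Lie algebras, the orthogonal algebra so(2n) in an even number of variables has type D_n; here n = 5, so the Dynkin diagram is a chain of 3 nodes with a fork of two nodes at one end (D_5). Hence the type is D_5.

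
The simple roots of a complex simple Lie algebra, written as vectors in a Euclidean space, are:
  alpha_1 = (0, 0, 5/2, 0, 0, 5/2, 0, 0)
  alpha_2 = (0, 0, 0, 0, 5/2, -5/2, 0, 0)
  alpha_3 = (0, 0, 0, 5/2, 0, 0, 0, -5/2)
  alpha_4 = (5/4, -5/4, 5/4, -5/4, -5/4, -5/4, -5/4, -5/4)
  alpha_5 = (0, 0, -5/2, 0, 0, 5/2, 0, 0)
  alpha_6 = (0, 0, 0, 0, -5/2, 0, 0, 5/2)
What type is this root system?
Compute the Cartan integers a_ij = 2(alpha_i, alpha_j)/(alpha_j, alpha_j); the resulting 6x6 Cartan matrix is
[[2, -1, 0, 0, 0, 0], [-1, 2, 0, 0, -1, -1], [0, 0, 2, 0, 0, -1], [0, 0, 0, 2, -1, 0], [0, -1, 0, -1, 2, 0], [0, -1, -1, 0, 0, 2]].
All simple roots have the same length, so the diagram is simply laced. The associated Dynkin diagram is a chain of 5 nodes with one extra node attached to the third node from one end (E_6), so the type is E_6.

E_6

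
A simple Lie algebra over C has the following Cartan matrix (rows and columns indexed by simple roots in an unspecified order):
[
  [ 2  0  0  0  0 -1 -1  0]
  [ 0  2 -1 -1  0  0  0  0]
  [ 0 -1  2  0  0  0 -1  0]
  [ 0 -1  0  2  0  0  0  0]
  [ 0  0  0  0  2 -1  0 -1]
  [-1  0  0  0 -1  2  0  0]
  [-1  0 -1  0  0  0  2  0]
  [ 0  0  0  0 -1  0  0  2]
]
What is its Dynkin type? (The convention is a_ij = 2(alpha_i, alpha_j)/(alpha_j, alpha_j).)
The matrix has rank 8 with 2's on the diagonal. Reading the off-diagonal entries as Dynkin edges (a single edge where a_ij = a_ji = -1; a double or triple edge where a_ij * a_ji = 2 or 3), the diagram is a chain of 8 nodes with single edges (A_8). One simple-root ordering that puts it in standard form is (alpha_8, alpha_5, alpha_6, alpha_1, alpha_7, alpha_3, alpha_2, alpha_4). So the algebra is type A_8, i.e. sl(9).

A_8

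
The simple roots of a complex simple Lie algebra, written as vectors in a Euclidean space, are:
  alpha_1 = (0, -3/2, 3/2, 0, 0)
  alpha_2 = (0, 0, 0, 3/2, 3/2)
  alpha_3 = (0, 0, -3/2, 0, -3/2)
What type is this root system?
A3

Compute the Cartan integers a_ij = 2(alpha_i, alpha_j)/(alpha_j, alpha_j); the resulting 3x3 Cartan matrix is
[[2, 0, -1], [0, 2, -1], [-1, -1, 2]].
All simple roots have the same length, so the diagram is simply laced. The associated Dynkin diagram is a chain of 3 nodes with single edges (A_3), so the type is A_3 (the algebra sl(4)).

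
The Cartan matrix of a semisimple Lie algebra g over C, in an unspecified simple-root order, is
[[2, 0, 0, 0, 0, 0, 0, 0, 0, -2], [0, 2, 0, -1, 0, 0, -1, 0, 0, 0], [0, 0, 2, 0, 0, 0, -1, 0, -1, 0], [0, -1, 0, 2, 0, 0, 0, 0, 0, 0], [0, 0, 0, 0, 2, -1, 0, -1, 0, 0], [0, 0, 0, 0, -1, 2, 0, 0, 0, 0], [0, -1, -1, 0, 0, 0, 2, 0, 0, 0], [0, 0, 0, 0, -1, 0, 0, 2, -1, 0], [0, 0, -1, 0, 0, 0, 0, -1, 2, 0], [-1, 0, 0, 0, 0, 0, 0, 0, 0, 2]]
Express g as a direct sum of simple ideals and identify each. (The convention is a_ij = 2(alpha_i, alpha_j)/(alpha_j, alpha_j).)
type A_8 + type B_2

The diagram associated to this matrix has two connected components: the simple roots {alpha_2, alpha_3, alpha_4, alpha_5, alpha_6, alpha_7, alpha_8, alpha_9} form a chain of 8 nodes with single edges (A_8), and {alpha_1, alpha_10} form a chain of 2 nodes with a double edge at one end; the terminal node there is the unique short simple root (B_2). A semisimple Lie algebra decomposes uniquely as the direct sum of simple ideals, one per connected component of its Dynkin diagram, so g ≅ A_8 ⊕ B_2 (dimension 80 + 10 = 90).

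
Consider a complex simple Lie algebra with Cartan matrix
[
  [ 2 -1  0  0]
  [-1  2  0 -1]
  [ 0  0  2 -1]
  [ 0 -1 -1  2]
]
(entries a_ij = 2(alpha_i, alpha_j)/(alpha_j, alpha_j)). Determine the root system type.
The matrix has rank 4 with 2's on the diagonal. Reading the off-diagonal entries as Dynkin edges (a single edge where a_ij = a_ji = -1; a double or triple edge where a_ij * a_ji = 2 or 3), the diagram is a chain of 4 nodes with single edges (A_4). One simple-root ordering that puts it in standard form is (alpha_1, alpha_2, alpha_4, alpha_3). So the algebra is type A_4, i.e. sl(5).

A_4 (sl(5))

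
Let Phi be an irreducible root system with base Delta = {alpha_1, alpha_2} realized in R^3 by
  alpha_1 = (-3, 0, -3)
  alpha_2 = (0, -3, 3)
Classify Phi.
A_2 (sl(3))

Compute the Cartan integers a_ij = 2(alpha_i, alpha_j)/(alpha_j, alpha_j); the resulting 2x2 Cartan matrix is
[[2, -1], [-1, 2]].
All simple roots have the same length, so the diagram is simply laced. The associated Dynkin diagram is a chain of 2 nodes with single edges (A_2), so the type is A_2 (the algebra sl(3)).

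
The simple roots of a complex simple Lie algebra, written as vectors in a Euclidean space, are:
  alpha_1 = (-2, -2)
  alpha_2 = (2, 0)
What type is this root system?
Compute the Cartan integers a_ij = 2(alpha_i, alpha_j)/(alpha_j, alpha_j); the resulting 2x2 Cartan matrix is
[[2, -2], [-1, 2]].
The roots have two lengths (squared-length ratio 2:1); the short ones are alpha_{2}. The associated Dynkin diagram is a chain of 2 nodes with a double edge at one end; the terminal node there is the unique short simple root (B_2), so the type is B_2 (the algebra so(5)).

B_2 (so(5))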